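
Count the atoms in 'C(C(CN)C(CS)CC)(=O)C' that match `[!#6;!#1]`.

3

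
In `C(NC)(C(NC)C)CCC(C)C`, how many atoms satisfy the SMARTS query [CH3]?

The query [CH3] means: aliphatic carbon with exactly three hydrogens.
Check the 12 heavy atoms by environment: 5× C (H3) → match; 3× C (H1) → no; 2× C (H2) → no; 2× N (H1) → no.
That gives 5 matching atoms.

5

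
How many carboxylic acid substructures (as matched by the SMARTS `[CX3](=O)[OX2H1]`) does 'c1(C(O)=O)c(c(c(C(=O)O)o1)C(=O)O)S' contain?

3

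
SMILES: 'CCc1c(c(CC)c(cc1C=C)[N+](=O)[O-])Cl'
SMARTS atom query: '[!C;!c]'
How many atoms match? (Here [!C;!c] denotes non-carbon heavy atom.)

4

The query [!C;!c] means: neither aliphatic nor aromatic carbon — same as [!#6].
Check the 16 heavy atoms by environment: 6× c (aromatic) → no; 6× C → no; 1× Cl → match; 1× N (charge +1) → match; 1× O (charge -1) → match; 1× O → match.
Summing the matching environments: 1 + 1 + 1 + 1 = 4 matching atoms.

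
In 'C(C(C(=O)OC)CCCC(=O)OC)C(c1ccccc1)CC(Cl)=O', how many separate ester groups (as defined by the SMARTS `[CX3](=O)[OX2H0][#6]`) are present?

[CX3](=O)[OX2H0][#6] is the SMARTS for an ester: a carbonyl carbon bonded to an oxygen that is itself bonded to carbon (no H on that O).
The molecule carries 2 separate instances of a methyl-ester group (-C(=O)OCH3) meeting every constraint; each maps to a distinct set of atoms, giving 2 matches.

2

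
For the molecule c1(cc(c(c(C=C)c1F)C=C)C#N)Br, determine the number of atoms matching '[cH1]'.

The query [cH1] means: aromatic carbon bearing exactly one hydrogen.
Check the 14 heavy atoms by environment: 5× c (aromatic, H0) → no; 1× c (aromatic, H1) → match; 1× C (H0) → no; 1× N (H0) → no; 2× C (H1) → no; 2× C (H2) → no; 1× Br (H0) → no; 1× F (H0) → no.
That gives 1 matching atom.

1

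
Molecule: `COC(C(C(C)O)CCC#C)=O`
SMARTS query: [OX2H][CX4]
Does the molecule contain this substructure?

Yes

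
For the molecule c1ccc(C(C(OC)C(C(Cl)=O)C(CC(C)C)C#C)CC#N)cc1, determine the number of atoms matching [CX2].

The query [CX2] means: C with X2: aliphatic carbon with exactly 2 total connections.
Check the 24 heavy atoms by environment: 10× C (X4) → no; 3× C (X2) → match; 6× c (aromatic, X3) → no; 1× N (X1) → no; 1× O (X2) → no; 1× C (X3) → no; 1× O (X1) → no; 1× Cl (X1) → no.
That gives 3 matching atoms.

3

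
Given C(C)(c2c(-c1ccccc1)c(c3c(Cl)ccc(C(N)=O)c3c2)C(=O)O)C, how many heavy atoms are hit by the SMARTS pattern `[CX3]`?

2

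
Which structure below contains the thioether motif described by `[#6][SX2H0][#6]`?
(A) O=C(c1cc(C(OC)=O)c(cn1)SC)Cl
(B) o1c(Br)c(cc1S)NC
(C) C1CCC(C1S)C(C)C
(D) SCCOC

A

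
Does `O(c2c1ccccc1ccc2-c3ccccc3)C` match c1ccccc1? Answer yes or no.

Yes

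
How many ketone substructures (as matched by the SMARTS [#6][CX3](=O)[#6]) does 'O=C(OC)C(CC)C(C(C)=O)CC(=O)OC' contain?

[#6][CX3](=O)[#6] is the SMARTS for a ketone: a carbonyl carbon (no H) flanked by two carbons.
Exactly one fragment in the molecule meets all constraints, giving 1 match.

1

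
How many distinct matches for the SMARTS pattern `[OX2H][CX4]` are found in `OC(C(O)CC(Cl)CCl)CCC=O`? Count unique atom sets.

2

[OX2H][CX4] is the SMARTS for an aliphatic alcohol: a hydroxyl oxygen bound to an sp3 (X4) carbon.
The molecule carries 2 separate instances of a hydroxyl group (-OH) meeting every constraint; each maps to a distinct set of atoms, giving 2 matches.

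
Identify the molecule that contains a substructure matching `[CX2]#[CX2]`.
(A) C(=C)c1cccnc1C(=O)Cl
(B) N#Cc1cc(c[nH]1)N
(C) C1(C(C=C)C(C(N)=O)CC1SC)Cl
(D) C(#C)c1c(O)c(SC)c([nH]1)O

D

[CX2]#[CX2] describes a carbon-carbon triple bond (an alkyne).
(A) has a vinyl group (-CH=CH2) but the C=C is a double bond; both carbons are CX3, not CX2.
(B) has a nitrile (-C#N) but the triple bond is C#N, not C#C.
(C) has a vinyl group (-CH=CH2) but the C=C is a double bond; both carbons are CX3, not CX2.
(D) contains an ethynyl group (-C#CH), which satisfies every atom and bond constraint.
So the answer is (D).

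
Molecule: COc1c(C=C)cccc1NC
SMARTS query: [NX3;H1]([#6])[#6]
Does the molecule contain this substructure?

Yes

The pattern [NX3;H1]([#6])[#6] describes a trivalent nitrogen with one H, bonded to two carbons — a secondary amine.
The molecule carries an N-methylamino group (-NHCH3), whose atoms satisfy every constraint of the query, so the pattern matches.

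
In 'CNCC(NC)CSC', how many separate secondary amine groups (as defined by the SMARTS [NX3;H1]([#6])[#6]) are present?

[NX3;H1]([#6])[#6] is the SMARTS for a secondary amine: a trivalent nitrogen with one H, bonded to two carbons.
The molecule carries 2 separate instances of an N-methylamino group (-NHCH3) meeting every constraint; each maps to a distinct set of atoms, giving 2 matches.

2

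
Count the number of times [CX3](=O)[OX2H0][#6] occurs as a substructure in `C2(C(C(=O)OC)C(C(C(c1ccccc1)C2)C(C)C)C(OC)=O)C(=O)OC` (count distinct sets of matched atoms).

3

[CX3](=O)[OX2H0][#6] is the SMARTS for an ester: a carbonyl carbon bonded to an oxygen that is itself bonded to carbon (no H on that O).
The molecule carries 3 separate instances of a methyl-ester group (-C(=O)OCH3) meeting every constraint; each maps to a distinct set of atoms, giving 3 matches.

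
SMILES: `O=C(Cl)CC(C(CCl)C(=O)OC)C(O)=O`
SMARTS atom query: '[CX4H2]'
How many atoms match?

The query [CX4H2] means: sp3 carbon (X4) with exactly two hydrogens.
Check the 15 heavy atoms by environment: 2× C (H2, X4) → match; 2× C (H1, X4) → no; 3× C (H0, X3) → no; 3× O (H0, X1) → no; 1× O (H1, X2) → no; 1× O (H0, X2) → no; 1× C (H3, X4) → no; 2× Cl (H0, X1) → no.
That gives 2 matching atoms.

2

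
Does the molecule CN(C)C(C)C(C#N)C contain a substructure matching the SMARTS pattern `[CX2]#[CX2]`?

No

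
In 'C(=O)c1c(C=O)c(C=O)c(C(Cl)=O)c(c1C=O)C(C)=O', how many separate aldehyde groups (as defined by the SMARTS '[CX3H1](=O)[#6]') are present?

[CX3H1](=O)[#6] is the SMARTS for an aldehyde: an sp2 carbon with one H, double-bonded to O and single-bonded to carbon.
The molecule carries 4 separate instances of an aldehyde (-CHO) meeting every constraint; each maps to a distinct set of atoms, giving 4 matches.

4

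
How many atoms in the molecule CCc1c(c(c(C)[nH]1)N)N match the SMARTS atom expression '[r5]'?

5

The query [r5] means: r5 matches atoms in a five-membered ring.
Check the 10 heavy atoms by environment: 1× n (aromatic, in 5-ring) → match; 4× c (aromatic, in 5-ring) → match; 2× N (acyclic) → no; 3× C (acyclic) → no.
Summing the matching environments: 1 + 4 = 5 matching atoms.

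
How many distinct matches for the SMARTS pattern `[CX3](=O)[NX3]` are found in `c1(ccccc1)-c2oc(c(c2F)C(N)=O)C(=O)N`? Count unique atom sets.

2

[CX3](=O)[NX3] is the SMARTS for an amide: a carbonyl carbon bonded to a trivalent nitrogen.
The molecule carries 2 separate instances of a primary amide (-C(=O)NH2) meeting every constraint; each maps to a distinct set of atoms, giving 2 matches.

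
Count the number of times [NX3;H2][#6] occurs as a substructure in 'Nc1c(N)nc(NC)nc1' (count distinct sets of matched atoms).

2

[NX3;H2][#6] is the SMARTS for a primary amine: a trivalent nitrogen with two H attached to carbon.
The molecule carries 2 separate instances of a primary amino group (-NH2) meeting every constraint; each maps to a distinct set of atoms, giving 2 matches.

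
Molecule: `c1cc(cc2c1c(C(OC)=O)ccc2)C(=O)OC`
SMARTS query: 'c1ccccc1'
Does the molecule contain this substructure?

The pattern c1ccccc1 describes six aromatic carbons in a ring — a benzene ring.
The required atom environment is present in the molecule, so the pattern matches.

Yes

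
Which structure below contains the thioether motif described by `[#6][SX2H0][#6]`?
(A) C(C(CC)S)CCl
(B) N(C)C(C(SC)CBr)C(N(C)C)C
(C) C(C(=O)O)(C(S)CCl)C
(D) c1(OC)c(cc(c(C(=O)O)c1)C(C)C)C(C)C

[#6][SX2H0][#6] describes an aliphatic sulfur bridging two carbons with no H on the sulfur (a thioether).
(A) has a thiol (-SH) but the sulfur has H1, not H0 bridging two carbons.
(B) contains a methylthio ether (-SCH3), which satisfies every atom and bond constraint.
(C) has a thiol (-SH) but the sulfur has H1, not H0 bridging two carbons.
(D) has a methoxy ether (-OCH3) but the bridging atom is O, not S.
So the answer is (B).

B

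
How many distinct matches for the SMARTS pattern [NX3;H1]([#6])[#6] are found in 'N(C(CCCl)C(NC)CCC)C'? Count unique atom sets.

[NX3;H1]([#6])[#6] is the SMARTS for a secondary amine: a trivalent nitrogen with one H, bonded to two carbons.
The molecule carries 2 separate instances of an N-methylamino group (-NHCH3) meeting every constraint; each maps to a distinct set of atoms, giving 2 matches.

2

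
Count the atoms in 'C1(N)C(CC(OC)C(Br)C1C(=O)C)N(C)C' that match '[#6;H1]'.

5

The query [#6;H1] means: any carbon bearing exactly one hydrogen.
Check the 16 heavy atoms by environment: 5× C (H1) → match; 1× C (H2) → no; 1× C (H0) → no; 2× O (H0) → no; 4× C (H3) → no; 1× Br (H0) → no; 1× N (H0) → no; 1× N (H2) → no.
That gives 5 matching atoms.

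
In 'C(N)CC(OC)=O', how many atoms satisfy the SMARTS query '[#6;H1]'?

Check the 7 heavy atoms by environment: 2× C (H2) → no; 1× N (H2) → no; 1× C (H0) → no; 2× O (H0) → no; 1× C (H3) → no.
No environment satisfies the query, so 0 matching atoms.

0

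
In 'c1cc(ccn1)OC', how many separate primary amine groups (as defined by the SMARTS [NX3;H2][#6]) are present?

0

[NX3;H2][#6] is the SMARTS for a primary amine: a trivalent nitrogen with two H attached to carbon.
No fragment in the molecule satisfies every constraint, giving 0 matches.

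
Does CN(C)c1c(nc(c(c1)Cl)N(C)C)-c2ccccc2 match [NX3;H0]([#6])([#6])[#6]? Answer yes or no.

Yes

The pattern [NX3;H0]([#6])([#6])[#6] describes a trivalent nitrogen with no H, bonded to three carbons — a tertiary amine.
The molecule carries a dimethylamino group (-N(CH3)2), whose atoms satisfy every constraint of the query, so the pattern matches.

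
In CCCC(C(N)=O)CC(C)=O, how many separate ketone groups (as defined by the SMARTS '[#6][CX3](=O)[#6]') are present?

1

[#6][CX3](=O)[#6] is the SMARTS for a ketone: a carbonyl carbon (no H) flanked by two carbons.
Exactly one fragment in the molecule meets all constraints, giving 1 match.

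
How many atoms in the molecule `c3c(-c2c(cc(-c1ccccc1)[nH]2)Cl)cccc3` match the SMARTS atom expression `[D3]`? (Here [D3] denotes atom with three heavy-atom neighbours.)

The query [D3] means: atom with exactly three heavy-atom neighbours.
Check the 18 heavy atoms by environment: 1× n (aromatic, D2) → no; 5× c (aromatic, D3) → match; 11× c (aromatic, D2) → no; 1× Cl (D1) → no.
That gives 5 matching atoms.

5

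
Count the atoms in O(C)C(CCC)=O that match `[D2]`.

The query [D2] means: atom with exactly two heavy-atom neighbours.
Check the 7 heavy atoms by environment: 2× C (D2) → match; 2× C (D1) → no; 1× C (D3) → no; 1× O (D1) → no; 1× O (D2) → match.
Summing the matching environments: 2 + 1 = 3 matching atoms.

3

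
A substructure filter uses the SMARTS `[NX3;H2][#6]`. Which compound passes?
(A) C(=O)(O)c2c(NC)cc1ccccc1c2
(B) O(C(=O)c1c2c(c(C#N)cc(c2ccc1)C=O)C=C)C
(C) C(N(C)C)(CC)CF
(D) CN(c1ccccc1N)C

D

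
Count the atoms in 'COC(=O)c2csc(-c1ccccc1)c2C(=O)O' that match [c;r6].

6

The query [c;r6] means: aromatic carbon that belongs to a six-membered ring.
Check the 18 heavy atoms by environment: 1× s (aromatic, in 5-ring) → no; 4× c (aromatic, in 5-ring) → no; 3× C (acyclic) → no; 4× O (acyclic) → no; 6× c (aromatic, in 6-ring) → match.
That gives 6 matching atoms.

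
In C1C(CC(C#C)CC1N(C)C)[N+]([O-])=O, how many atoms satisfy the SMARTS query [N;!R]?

2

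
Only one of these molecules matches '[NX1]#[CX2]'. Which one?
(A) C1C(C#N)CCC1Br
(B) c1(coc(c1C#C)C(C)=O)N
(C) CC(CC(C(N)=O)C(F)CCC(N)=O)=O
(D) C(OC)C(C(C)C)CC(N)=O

[NX1]#[CX2] describes a nitrogen triple-bonded to a two-connected carbon (a nitrile).
(A) contains a nitrile (-C#N), which satisfies every atom and bond constraint.
(B) has a primary amino group (-NH2) but the nitrogen is NX3 (three connections), not NX1 triple-bonded.
(C) has a primary amide (-C(=O)NH2) but the nitrogen is NX3, not NX1.
(D) has a primary amide (-C(=O)NH2) but the nitrogen is NX3, not NX1.
So the answer is (A).

A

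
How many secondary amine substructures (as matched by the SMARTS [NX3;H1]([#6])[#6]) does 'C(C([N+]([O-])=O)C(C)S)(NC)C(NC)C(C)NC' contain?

3

[NX3;H1]([#6])[#6] is the SMARTS for a secondary amine: a trivalent nitrogen with one H, bonded to two carbons.
The molecule carries 3 separate instances of an N-methylamino group (-NHCH3) meeting every constraint; each maps to a distinct set of atoms, giving 3 matches.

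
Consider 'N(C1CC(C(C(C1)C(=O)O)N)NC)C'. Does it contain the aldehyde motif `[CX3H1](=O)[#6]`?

The pattern [CX3H1](=O)[#6] describes an sp2 carbon with one H, double-bonded to O and single-bonded to carbon — an aldehyde.
The closest candidate here is a carboxylic acid group (-C(=O)OH), but the carbonyl carbon has H0 and is bonded to O, not H1. No other fragment satisfies the full query, so there is no match.

No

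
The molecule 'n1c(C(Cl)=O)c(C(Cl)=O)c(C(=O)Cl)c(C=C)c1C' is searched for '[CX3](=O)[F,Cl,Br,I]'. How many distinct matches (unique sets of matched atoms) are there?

[CX3](=O)[F,Cl,Br,I] is the SMARTS for an acyl halide: a carbonyl carbon bonded to a halogen.
The molecule carries 3 separate instances of an acyl chloride (-C(=O)Cl) meeting every constraint; each maps to a distinct set of atoms, giving 3 matches.

3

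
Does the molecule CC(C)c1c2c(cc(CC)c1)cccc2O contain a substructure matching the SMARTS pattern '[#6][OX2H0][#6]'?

No

The pattern [#6][OX2H0][#6] describes an aliphatic oxygen bridging two carbons with no H on the oxygen — an ether.
The closest candidate here is a hydroxyl group (-OH), but the oxygen has H1, not H0 bridging two carbons. No other fragment satisfies the full query, so there is no match.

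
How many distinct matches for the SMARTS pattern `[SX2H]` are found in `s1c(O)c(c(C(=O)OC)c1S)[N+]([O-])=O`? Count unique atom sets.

1

[SX2H] is the SMARTS for a thiol: an aliphatic sulfur with two connections, one being H.
Exactly one fragment in the molecule meets all constraints, giving 1 match.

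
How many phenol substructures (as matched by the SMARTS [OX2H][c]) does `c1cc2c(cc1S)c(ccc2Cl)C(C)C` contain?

[OX2H][c] is the SMARTS for a phenol: a hydroxyl oxygen attached to an aromatic carbon.
No fragment in the molecule satisfies every constraint, giving 0 matches.

0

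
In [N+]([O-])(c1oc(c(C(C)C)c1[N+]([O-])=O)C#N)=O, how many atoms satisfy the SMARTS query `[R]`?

The query [R] means: R matches any atom that is part of a ring.
Check the 16 heavy atoms by environment: 1× o (aromatic, in 5-ring) → match; 4× c (aromatic, in 5-ring) → match; 2× N (charge +1, acyclic) → no; 2× O (charge -1, acyclic) → no; 2× O (acyclic) → no; 4× C (acyclic) → no; 1× N (acyclic) → no.
Summing the matching environments: 1 + 4 = 5 matching atoms.

5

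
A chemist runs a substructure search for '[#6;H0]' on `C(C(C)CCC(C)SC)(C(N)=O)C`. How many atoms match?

The query [#6;H0] means: any carbon with no attached hydrogen.
Check the 13 heavy atoms by environment: 4× C (H3) → no; 3× C (H1) → no; 2× C (H2) → no; 1× C (H0) → match; 1× O (H0) → no; 1× N (H2) → no; 1× S (H0) → no.
That gives 1 matching atom.

1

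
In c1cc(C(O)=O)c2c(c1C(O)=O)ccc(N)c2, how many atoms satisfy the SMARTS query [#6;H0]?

7

The query [#6;H0] means: any carbon with no attached hydrogen.
Check the 17 heavy atoms by environment: 5× c (aromatic, H0) → match; 5× c (aromatic, H1) → no; 2× C (H0) → match; 2× O (H0) → no; 2× O (H1) → no; 1× N (H2) → no.
Summing the matching environments: 5 + 2 = 7 matching atoms.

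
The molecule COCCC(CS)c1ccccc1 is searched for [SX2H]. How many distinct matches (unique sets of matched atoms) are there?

[SX2H] is the SMARTS for a thiol: an aliphatic sulfur with two connections, one being H.
Exactly one fragment in the molecule meets all constraints, giving 1 match.

1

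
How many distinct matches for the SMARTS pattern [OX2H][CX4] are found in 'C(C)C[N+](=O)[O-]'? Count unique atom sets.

[OX2H][CX4] is the SMARTS for an aliphatic alcohol: a hydroxyl oxygen bound to an sp3 (X4) carbon.
No fragment in the molecule satisfies every constraint, giving 0 matches.

0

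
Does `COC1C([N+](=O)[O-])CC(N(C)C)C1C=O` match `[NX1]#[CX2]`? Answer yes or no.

No

The pattern [NX1]#[CX2] describes a nitrogen triple-bonded to a two-connected carbon — a nitrile.
The closest candidate here is a nitro group (-[N+](=O)[O-]), but there is no C#N triple bond. No other fragment satisfies the full query, so there is no match.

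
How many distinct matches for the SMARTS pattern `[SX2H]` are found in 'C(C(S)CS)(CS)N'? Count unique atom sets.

3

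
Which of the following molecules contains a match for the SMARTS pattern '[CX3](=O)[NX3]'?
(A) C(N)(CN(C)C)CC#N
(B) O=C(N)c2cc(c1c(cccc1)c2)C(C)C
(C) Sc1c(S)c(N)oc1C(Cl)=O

[CX3](=O)[NX3] describes a carbonyl carbon bonded to a trivalent nitrogen (an amide).
(A) has a primary amino group (-NH2) but the -NH2 is not attached to a carbonyl carbon.
(B) contains a primary amide (-C(=O)NH2), which satisfies every atom and bond constraint.
(C) has a primary amino group (-NH2) but the -NH2 is not attached to a carbonyl carbon.
So the answer is (B).

B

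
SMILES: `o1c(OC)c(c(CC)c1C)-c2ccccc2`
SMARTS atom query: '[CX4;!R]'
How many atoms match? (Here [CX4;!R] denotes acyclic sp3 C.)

4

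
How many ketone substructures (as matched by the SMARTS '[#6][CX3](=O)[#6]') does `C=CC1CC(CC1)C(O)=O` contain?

[#6][CX3](=O)[#6] is the SMARTS for a ketone: a carbonyl carbon (no H) flanked by two carbons.
The molecule has a carboxylic acid group (-C(=O)OH), but one neighbour of the carbonyl carbon is O, not C; nothing else fits, so there are 0 matches.

0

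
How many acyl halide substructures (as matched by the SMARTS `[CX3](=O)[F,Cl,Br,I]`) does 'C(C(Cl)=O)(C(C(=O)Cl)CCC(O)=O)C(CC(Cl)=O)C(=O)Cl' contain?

4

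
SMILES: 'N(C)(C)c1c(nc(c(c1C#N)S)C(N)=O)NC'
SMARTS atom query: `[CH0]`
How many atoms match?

Check the 17 heavy atoms by environment: 1× n (aromatic, H0) → no; 5× c (aromatic, H0) → no; 2× N (H0) → no; 3× C (H3) → no; 1× N (H1) → no; 1× S (H1) → no; 2× C (H0) → match; 1× O (H0) → no; 1× N (H2) → no.
That gives 2 matching atoms.

2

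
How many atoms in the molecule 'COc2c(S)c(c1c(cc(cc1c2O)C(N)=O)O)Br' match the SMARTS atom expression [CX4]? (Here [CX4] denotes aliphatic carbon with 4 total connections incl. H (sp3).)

Check the 19 heavy atoms by environment: 10× c (aromatic, X3) → no; 1× C (X3) → no; 1× O (X1) → no; 1× N (X3) → no; 1× Br (X1) → no; 1× S (X2) → no; 3× O (X2) → no; 1× C (X4) → match.
That gives 1 matching atom.

1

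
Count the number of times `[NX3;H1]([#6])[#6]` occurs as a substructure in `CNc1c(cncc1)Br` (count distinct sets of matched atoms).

[NX3;H1]([#6])[#6] is the SMARTS for a secondary amine: a trivalent nitrogen with one H, bonded to two carbons.
Exactly one fragment in the molecule meets all constraints, giving 1 match.

1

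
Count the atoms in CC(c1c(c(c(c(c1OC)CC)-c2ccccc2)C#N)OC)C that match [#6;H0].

Check the 23 heavy atoms by environment: 7× c (aromatic, H0) → match; 2× O (H0) → no; 5× C (H3) → no; 5× c (aromatic, H1) → no; 1× C (H1) → no; 1× C (H2) → no; 1× C (H0) → match; 1× N (H0) → no.
Summing the matching environments: 7 + 1 = 8 matching atoms.

8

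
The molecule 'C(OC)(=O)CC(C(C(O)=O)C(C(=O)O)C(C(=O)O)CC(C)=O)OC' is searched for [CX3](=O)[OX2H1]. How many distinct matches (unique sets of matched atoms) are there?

[CX3](=O)[OX2H1] is the SMARTS for a carboxylic acid: an sp2 carbon double-bonded to O and single-bonded to an -OH oxygen.
The molecule carries 3 separate instances of a carboxylic acid group (-C(=O)OH) meeting every constraint; each maps to a distinct set of atoms, giving 3 matches.

3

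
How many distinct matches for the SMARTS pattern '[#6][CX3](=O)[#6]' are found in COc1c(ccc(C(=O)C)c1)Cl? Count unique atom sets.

[#6][CX3](=O)[#6] is the SMARTS for a ketone: a carbonyl carbon (no H) flanked by two carbons.
Exactly one fragment in the molecule meets all constraints, giving 1 match.

1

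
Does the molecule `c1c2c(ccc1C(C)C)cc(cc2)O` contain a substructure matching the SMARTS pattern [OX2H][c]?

The pattern [OX2H][c] describes a hydroxyl oxygen attached to an aromatic carbon — a phenol.
The molecule carries a hydroxyl group (-OH), whose atoms satisfy every constraint of the query, so the pattern matches.

Yes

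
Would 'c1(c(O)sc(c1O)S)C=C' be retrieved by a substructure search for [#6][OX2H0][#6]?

No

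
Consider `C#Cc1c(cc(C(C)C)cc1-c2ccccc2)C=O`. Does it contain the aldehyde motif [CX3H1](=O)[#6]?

The pattern [CX3H1](=O)[#6] describes an sp2 carbon with one H, double-bonded to O and single-bonded to carbon — an aldehyde.
The molecule carries an aldehyde (-CHO), whose atoms satisfy every constraint of the query, so the pattern matches.

Yes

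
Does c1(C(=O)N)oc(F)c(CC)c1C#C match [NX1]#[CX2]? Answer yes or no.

The pattern [NX1]#[CX2] describes a nitrogen triple-bonded to a two-connected carbon — a nitrile.
The closest candidate here is a primary amide (-C(=O)NH2), but the nitrogen is NX3, not NX1. No other fragment satisfies the full query, so there is no match.

No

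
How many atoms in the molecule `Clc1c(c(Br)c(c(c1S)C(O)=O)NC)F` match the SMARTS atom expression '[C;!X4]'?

The query [C;!X4] means: aliphatic carbon that does not have four total connections.
Check the 15 heavy atoms by environment: 6× c (aromatic, X3) → no; 1× C (X3) → match; 1× O (X1) → no; 1× O (X2) → no; 1× F (X1) → no; 1× N (X3) → no; 1× C (X4) → no; 1× Br (X1) → no; 1× Cl (X1) → no; 1× S (X2) → no.
That gives 1 matching atom.

1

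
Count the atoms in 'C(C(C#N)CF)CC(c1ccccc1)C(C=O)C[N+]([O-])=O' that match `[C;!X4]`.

The query [C;!X4] means: aliphatic carbon that does not have four total connections.
Check the 21 heavy atoms by environment: 7× C (X4) → no; 1× C (X2) → match; 1× N (X1) → no; 1× C (X3) → match; 2× O (X1) → no; 1× N (charge +1, X3) → no; 1× O (charge -1, X1) → no; 6× c (aromatic, X3) → no; 1× F (X1) → no.
Summing the matching environments: 1 + 1 = 2 matching atoms.

2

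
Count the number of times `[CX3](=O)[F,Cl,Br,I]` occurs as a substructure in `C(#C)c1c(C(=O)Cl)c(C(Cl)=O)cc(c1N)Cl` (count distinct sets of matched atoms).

2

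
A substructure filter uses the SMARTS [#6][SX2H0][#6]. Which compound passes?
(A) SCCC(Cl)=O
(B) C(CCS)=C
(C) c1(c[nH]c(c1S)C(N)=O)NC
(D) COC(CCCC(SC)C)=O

[#6][SX2H0][#6] describes an aliphatic sulfur bridging two carbons with no H on the sulfur (a thioether).
(A) has a thiol (-SH) but the sulfur has H1, not H0 bridging two carbons.
(B) has a thiol (-SH) but the sulfur has H1, not H0 bridging two carbons.
(C) has a thiol (-SH) but the sulfur has H1, not H0 bridging two carbons.
(D) contains a methylthio ether (-SCH3), which satisfies every atom and bond constraint.
So the answer is (D).

D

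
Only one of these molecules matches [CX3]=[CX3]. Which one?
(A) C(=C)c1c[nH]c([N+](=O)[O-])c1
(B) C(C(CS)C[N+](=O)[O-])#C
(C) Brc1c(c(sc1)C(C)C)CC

A

[CX3]=[CX3] describes a non-aromatic C=C double bond between two sp2 carbons (an alkene).
(A) contains a vinyl group (-CH=CH2), which satisfies every atom and bond constraint.
(B) has an ethynyl group (-C#CH) but the C-C bond is a triple bond, not a double bond.
(C) has an ethyl group (-CH2CH3) but its C-C bond is a single bond between CX4 carbons, not CX3=CX3.
So the answer is (A).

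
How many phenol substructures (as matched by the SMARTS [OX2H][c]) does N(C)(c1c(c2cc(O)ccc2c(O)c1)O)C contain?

3

[OX2H][c] is the SMARTS for a phenol: a hydroxyl oxygen attached to an aromatic carbon.
The molecule carries 3 separate instances of a hydroxyl group (-OH) meeting every constraint; each maps to a distinct set of atoms, giving 3 matches.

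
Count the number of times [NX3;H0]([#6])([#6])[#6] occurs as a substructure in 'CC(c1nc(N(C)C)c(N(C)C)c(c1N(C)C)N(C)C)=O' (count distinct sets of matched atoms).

4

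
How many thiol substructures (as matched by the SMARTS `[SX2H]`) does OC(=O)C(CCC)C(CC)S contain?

[SX2H] is the SMARTS for a thiol: an aliphatic sulfur with two connections, one being H.
Exactly one fragment in the molecule meets all constraints, giving 1 match.

1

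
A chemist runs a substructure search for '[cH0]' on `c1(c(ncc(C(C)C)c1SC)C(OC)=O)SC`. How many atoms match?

4

Check the 17 heavy atoms by environment: 1× n (aromatic, H0) → no; 1× c (aromatic, H1) → no; 4× c (aromatic, H0) → match; 1× C (H0) → no; 2× O (H0) → no; 5× C (H3) → no; 1× C (H1) → no; 2× S (H0) → no.
That gives 4 matching atoms.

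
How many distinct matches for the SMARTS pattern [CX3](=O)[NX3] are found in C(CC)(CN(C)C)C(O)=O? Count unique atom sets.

[CX3](=O)[NX3] is the SMARTS for an amide: a carbonyl carbon bonded to a trivalent nitrogen.
The molecule has a carboxylic acid group (-C(=O)OH), but the carbonyl is bonded to O, not to an NX3 nitrogen; nothing else fits, so there are 0 matches.

0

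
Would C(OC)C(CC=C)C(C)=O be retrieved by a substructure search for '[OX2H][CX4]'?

The pattern [OX2H][CX4] describes a hydroxyl oxygen bound to an sp3 (X4) carbon — an aliphatic alcohol.
The closest candidate here is a methoxy ether (-OCH3), but the oxygen has H0 (ether), not H1. No other fragment satisfies the full query, so there is no match.

No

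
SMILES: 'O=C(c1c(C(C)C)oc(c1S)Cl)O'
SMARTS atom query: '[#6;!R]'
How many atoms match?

The query [#6;!R] means: carbon not in any ring.
Check the 13 heavy atoms by environment: 1× o (aromatic, in 5-ring) → no; 4× c (aromatic, in 5-ring) → no; 1× S (acyclic) → no; 4× C (acyclic) → match; 2× O (acyclic) → no; 1× Cl (acyclic) → no.
That gives 4 matching atoms.

4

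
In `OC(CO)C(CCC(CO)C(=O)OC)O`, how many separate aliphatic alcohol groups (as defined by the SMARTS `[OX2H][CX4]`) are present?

4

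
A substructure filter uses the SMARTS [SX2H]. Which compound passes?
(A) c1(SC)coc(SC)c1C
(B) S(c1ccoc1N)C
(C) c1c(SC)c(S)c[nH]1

C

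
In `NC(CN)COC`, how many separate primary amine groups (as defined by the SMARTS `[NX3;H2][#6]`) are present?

2

[NX3;H2][#6] is the SMARTS for a primary amine: a trivalent nitrogen with two H attached to carbon.
The molecule carries 2 separate instances of a primary amino group (-NH2) meeting every constraint; each maps to a distinct set of atoms, giving 2 matches.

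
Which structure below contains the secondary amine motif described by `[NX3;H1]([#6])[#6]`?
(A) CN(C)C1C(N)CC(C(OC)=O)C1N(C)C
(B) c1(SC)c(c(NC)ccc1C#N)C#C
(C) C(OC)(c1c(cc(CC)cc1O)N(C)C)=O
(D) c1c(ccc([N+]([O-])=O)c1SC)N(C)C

[NX3;H1]([#6])[#6] describes a trivalent nitrogen with one H, bonded to two carbons (a secondary amine).
(A) has a dimethylamino group (-N(CH3)2) but the nitrogen has H0, not H1.
(B) contains an N-methylamino group (-NHCH3), which satisfies every atom and bond constraint.
(C) has a dimethylamino group (-N(CH3)2) but the nitrogen has H0, not H1.
(D) has a dimethylamino group (-N(CH3)2) but the nitrogen has H0, not H1.
So the answer is (B).

B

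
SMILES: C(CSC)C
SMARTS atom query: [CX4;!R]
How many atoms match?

4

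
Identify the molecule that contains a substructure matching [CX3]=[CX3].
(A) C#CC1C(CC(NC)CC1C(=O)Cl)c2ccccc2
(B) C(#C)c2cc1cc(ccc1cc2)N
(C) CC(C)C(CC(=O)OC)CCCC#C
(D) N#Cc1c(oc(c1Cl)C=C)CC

D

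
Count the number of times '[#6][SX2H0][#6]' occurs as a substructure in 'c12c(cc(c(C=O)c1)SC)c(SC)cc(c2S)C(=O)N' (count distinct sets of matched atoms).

2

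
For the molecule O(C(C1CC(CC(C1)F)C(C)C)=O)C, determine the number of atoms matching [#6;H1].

The query [#6;H1] means: any carbon bearing exactly one hydrogen.
Check the 14 heavy atoms by environment: 4× C (H1) → match; 3× C (H2) → no; 1× F (H0) → no; 3× C (H3) → no; 1× C (H0) → no; 2× O (H0) → no.
That gives 4 matching atoms.

4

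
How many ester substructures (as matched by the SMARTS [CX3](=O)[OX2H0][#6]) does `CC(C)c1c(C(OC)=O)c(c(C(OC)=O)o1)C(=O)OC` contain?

3

[CX3](=O)[OX2H0][#6] is the SMARTS for an ester: a carbonyl carbon bonded to an oxygen that is itself bonded to carbon (no H on that O).
The molecule carries 3 separate instances of a methyl-ester group (-C(=O)OCH3) meeting every constraint; each maps to a distinct set of atoms, giving 3 matches.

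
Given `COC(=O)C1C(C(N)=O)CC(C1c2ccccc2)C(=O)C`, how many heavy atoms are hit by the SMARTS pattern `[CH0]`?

3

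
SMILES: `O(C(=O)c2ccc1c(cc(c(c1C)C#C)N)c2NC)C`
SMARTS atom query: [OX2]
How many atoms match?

The query [OX2] means: aliphatic oxygen with two total connections — ether, hydroxyl, or ester single-bond O.
Check the 20 heavy atoms by environment: 10× c (aromatic, X3) → no; 3× C (X4) → no; 2× N (X3) → no; 2× C (X2) → no; 1× C (X3) → no; 1× O (X1) → no; 1× O (X2) → match.
That gives 1 matching atom.

1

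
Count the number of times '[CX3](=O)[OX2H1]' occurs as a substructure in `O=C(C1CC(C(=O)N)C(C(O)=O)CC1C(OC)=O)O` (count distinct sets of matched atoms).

[CX3](=O)[OX2H1] is the SMARTS for a carboxylic acid: an sp2 carbon double-bonded to O and single-bonded to an -OH oxygen.
The molecule carries 2 separate instances of a carboxylic acid group (-C(=O)OH) meeting every constraint; each maps to a distinct set of atoms, giving 2 matches.

2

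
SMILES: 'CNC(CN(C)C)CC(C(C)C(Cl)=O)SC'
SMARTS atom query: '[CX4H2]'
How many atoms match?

The query [CX4H2] means: sp3 carbon (X4) with exactly two hydrogens.
Check the 16 heavy atoms by environment: 2× C (H2, X4) → match; 3× C (H1, X4) → no; 5× C (H3, X4) → no; 1× C (H0, X3) → no; 1× O (H0, X1) → no; 1× Cl (H0, X1) → no; 1× S (H0, X2) → no; 1× N (H1, X3) → no; 1× N (H0, X3) → no.
That gives 2 matching atoms.

2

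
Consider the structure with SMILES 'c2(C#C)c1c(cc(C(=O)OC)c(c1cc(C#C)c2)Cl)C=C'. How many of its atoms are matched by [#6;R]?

The query [#6;R] means: carbon that is part of a ring.
Check the 21 heavy atoms by environment: 10× c (aromatic, in 6-ring) → match; 8× C (acyclic) → no; 2× O (acyclic) → no; 1× Cl (acyclic) → no.
That gives 10 matching atoms.

10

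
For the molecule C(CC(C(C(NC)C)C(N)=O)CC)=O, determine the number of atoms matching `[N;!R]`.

2

The query [N;!R] means: aliphatic nitrogen not in a ring.
Check the 14 heavy atoms by environment: 10× C (acyclic) → no; 2× N (acyclic) → match; 2× O (acyclic) → no.
That gives 2 matching atoms.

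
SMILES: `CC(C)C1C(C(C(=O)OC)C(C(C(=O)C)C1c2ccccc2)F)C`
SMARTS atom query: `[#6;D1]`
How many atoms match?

The query [#6;D1] means: carbon bonded to exactly one heavy atom.
Check the 24 heavy atoms by environment: 9× C (D3) → no; 1× F (D1) → no; 5× C (D1) → match; 2× O (D1) → no; 1× c (aromatic, D3) → no; 5× c (aromatic, D2) → no; 1× O (D2) → no.
That gives 5 matching atoms.

5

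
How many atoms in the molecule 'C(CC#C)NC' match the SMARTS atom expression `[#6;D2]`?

3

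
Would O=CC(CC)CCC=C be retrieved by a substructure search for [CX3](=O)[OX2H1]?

No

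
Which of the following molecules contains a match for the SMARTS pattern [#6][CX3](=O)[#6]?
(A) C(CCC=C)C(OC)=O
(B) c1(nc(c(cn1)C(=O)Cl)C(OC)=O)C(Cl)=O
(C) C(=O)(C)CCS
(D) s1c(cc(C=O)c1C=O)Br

C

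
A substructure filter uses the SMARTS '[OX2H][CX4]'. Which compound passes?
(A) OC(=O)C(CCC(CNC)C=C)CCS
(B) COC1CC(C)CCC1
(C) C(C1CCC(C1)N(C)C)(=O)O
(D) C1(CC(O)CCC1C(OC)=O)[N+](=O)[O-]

D

[OX2H][CX4] describes a hydroxyl oxygen bound to an sp3 (X4) carbon (an aliphatic alcohol).
(A) has a carboxylic acid group (-C(=O)OH) but the -OH is on a CX3 carbonyl carbon, not a CX4 carbon.
(B) has a methoxy ether (-OCH3) but the oxygen has H0 (ether), not H1.
(C) has a carboxylic acid group (-C(=O)OH) but the -OH is on a CX3 carbonyl carbon, not a CX4 carbon.
(D) contains a hydroxyl group (-OH), which satisfies every atom and bond constraint.
So the answer is (D).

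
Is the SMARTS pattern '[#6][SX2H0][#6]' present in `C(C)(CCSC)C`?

Yes

The pattern [#6][SX2H0][#6] describes an aliphatic sulfur bridging two carbons with no H on the sulfur — a thioether.
The molecule carries a methylthio ether (-SCH3), whose atoms satisfy every constraint of the query, so the pattern matches.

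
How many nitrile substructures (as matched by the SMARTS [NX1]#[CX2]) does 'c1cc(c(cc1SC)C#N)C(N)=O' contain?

1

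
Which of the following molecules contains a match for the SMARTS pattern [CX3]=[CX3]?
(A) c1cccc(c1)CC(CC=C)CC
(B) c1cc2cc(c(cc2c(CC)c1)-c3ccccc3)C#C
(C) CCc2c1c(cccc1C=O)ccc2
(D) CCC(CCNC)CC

A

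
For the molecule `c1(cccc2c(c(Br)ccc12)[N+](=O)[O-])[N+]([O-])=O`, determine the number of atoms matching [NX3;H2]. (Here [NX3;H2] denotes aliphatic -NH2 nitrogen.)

0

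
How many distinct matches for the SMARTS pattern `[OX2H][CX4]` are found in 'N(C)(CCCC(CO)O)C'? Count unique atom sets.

[OX2H][CX4] is the SMARTS for an aliphatic alcohol: a hydroxyl oxygen bound to an sp3 (X4) carbon.
The molecule carries 2 separate instances of a hydroxyl group (-OH) meeting every constraint; each maps to a distinct set of atoms, giving 2 matches.

2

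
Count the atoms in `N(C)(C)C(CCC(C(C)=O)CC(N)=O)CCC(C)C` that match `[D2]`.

5

The query [D2] means: atom with exactly two heavy-atom neighbours.
Check the 19 heavy atoms by environment: 5× C (D2) → match; 5× C (D3) → no; 1× N (D3) → no; 5× C (D1) → no; 2× O (D1) → no; 1× N (D1) → no.
That gives 5 matching atoms.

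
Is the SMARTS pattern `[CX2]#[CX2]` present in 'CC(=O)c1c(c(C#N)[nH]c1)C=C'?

No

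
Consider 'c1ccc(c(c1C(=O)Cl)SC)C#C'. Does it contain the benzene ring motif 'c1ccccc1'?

Yes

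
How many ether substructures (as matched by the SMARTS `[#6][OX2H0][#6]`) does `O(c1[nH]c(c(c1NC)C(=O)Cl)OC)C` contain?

2

[#6][OX2H0][#6] is the SMARTS for an ether: an aliphatic oxygen bridging two carbons with no H on the oxygen.
The molecule carries 2 separate instances of a methoxy ether (-OCH3) meeting every constraint; each maps to a distinct set of atoms, giving 2 matches.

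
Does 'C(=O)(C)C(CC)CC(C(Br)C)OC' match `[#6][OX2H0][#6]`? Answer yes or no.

Yes

The pattern [#6][OX2H0][#6] describes an aliphatic oxygen bridging two carbons with no H on the oxygen — an ether.
The molecule carries a methoxy ether (-OCH3), whose atoms satisfy every constraint of the query, so the pattern matches.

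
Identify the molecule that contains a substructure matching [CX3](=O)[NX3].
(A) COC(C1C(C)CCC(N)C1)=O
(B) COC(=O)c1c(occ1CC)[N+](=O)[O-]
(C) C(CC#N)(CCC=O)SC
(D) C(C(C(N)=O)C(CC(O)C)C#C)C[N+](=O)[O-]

D

[CX3](=O)[NX3] describes a carbonyl carbon bonded to a trivalent nitrogen (an amide).
(A) has a primary amino group (-NH2) but the -NH2 is not attached to a carbonyl carbon.
(B) has a methyl-ester group (-C(=O)OCH3) but the carbonyl is bonded to O, not to an NX3 nitrogen.
(C) has a nitrile (-C#N) but the nitrile N is NX1 (triple-bonded), not NX3.
(D) contains a primary amide (-C(=O)NH2), which satisfies every atom and bond constraint.
So the answer is (D).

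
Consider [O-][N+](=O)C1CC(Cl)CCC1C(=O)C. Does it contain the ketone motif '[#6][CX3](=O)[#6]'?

Yes

The pattern [#6][CX3](=O)[#6] describes a carbonyl carbon (no H) flanked by two carbons — a ketone.
The molecule carries an acetyl/ketone group (-C(=O)CH3), whose atoms satisfy every constraint of the query, so the pattern matches.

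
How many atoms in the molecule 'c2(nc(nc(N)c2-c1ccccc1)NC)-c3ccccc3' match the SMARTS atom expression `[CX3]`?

Check the 21 heavy atoms by environment: 2× n (aromatic, X2) → no; 16× c (aromatic, X3) → no; 2× N (X3) → no; 1× C (X4) → no.
No environment satisfies the query, so 0 matching atoms.

0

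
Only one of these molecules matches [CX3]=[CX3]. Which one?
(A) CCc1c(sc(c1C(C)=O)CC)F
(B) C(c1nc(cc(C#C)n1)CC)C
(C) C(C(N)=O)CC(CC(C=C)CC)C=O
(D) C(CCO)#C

C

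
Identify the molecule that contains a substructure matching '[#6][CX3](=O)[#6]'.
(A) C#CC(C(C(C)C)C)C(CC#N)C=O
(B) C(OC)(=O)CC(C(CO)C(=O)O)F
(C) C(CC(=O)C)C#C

C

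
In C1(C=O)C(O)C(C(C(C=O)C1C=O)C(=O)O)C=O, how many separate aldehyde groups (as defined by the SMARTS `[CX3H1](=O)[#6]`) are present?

[CX3H1](=O)[#6] is the SMARTS for an aldehyde: an sp2 carbon with one H, double-bonded to O and single-bonded to carbon.
The molecule carries 4 separate instances of an aldehyde (-CHO) meeting every constraint; each maps to a distinct set of atoms, giving 4 matches.

4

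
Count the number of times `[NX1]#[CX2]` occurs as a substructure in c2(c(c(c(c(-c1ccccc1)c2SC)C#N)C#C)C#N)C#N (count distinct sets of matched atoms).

3

[NX1]#[CX2] is the SMARTS for a nitrile: a nitrogen triple-bonded to a two-connected carbon.
The molecule carries 3 separate instances of a nitrile (-C#N) meeting every constraint; each maps to a distinct set of atoms, giving 3 matches.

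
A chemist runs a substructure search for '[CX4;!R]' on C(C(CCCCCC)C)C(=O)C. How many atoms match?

10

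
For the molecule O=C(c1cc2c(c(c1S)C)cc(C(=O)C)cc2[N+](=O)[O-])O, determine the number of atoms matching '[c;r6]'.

10

The query [c;r6] means: aromatic carbon that belongs to a six-membered ring.
Check the 21 heavy atoms by environment: 10× c (aromatic, in 6-ring) → match; 1× N (charge +1, acyclic) → no; 1× O (charge -1, acyclic) → no; 4× O (acyclic) → no; 4× C (acyclic) → no; 1× S (acyclic) → no.
That gives 10 matching atoms.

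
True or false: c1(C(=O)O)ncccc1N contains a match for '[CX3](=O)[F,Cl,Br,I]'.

The pattern [CX3](=O)[F,Cl,Br,I] describes a carbonyl carbon bonded to a halogen — an acyl halide.
The closest candidate here is a carboxylic acid group (-C(=O)OH), but the carbonyl is bonded to -OH, not to a halogen. No other fragment satisfies the full query, so there is no match.

False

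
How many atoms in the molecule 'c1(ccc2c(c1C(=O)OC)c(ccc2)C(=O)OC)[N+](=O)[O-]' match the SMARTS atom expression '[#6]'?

14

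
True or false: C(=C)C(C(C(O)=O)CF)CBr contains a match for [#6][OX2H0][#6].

False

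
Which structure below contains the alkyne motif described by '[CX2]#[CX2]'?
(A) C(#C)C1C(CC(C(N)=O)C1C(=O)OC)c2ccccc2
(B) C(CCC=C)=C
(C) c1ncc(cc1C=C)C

[CX2]#[CX2] describes a carbon-carbon triple bond (an alkyne).
(A) contains an ethynyl group (-C#CH), which satisfies every atom and bond constraint.
(B) has a vinyl group (-CH=CH2) but the C=C is a double bond; both carbons are CX3, not CX2.
(C) has a vinyl group (-CH=CH2) but the C=C is a double bond; both carbons are CX3, not CX2.
So the answer is (A).

A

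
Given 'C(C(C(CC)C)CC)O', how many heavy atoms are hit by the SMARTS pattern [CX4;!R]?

8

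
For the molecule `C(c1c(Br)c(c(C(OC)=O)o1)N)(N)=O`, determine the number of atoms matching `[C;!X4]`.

The query [C;!X4] means: aliphatic carbon that does not have four total connections.
Check the 14 heavy atoms by environment: 1× o (aromatic, X2) → no; 4× c (aromatic, X3) → no; 1× Br (X1) → no; 2× N (X3) → no; 2× C (X3) → match; 2× O (X1) → no; 1× O (X2) → no; 1× C (X4) → no.
That gives 2 matching atoms.

2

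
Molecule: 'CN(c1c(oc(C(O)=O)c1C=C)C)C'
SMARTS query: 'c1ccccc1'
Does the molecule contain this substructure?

No

The pattern c1ccccc1 describes six aromatic carbons in a ring — a benzene ring.
The closest candidate here is a methyl group (-CH3), but no six-membered all-carbon aromatic ring is present. No other fragment satisfies the full query, so there is no match.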